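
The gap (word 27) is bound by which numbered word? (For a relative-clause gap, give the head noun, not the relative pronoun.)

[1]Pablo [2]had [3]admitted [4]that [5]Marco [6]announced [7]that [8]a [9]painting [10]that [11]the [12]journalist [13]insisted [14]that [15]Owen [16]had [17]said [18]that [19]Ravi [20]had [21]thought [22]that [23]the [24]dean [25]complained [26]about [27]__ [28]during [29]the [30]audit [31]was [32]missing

The gap at 27 is the prepositional object of "complained", inside a relative clause.
The relative pronoun is "that" (word 10); it is bound by the head noun immediately before it.
Its filler is the head noun "painting", at word 9.

9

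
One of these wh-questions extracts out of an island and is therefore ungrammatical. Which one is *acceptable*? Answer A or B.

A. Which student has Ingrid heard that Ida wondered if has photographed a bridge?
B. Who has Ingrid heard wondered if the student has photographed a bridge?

In A, the wh-phrase is extracted from inside a wh-island (introduced by "if"), which blocks movement.
In B, the extraction path crosses only that-complement boundaries, which are transparent.
So B is grammatical.

B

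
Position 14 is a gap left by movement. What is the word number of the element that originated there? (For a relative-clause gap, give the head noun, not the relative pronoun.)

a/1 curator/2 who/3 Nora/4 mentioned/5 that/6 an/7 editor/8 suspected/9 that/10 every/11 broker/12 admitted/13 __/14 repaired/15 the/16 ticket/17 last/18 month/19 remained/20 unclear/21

The gap at 14 is the subject of "repaired", inside a relative clause.
The relative pronoun is "who" (word 3); it is bound by the head noun immediately before it.
Its filler is the head noun "curator", at word 2.

2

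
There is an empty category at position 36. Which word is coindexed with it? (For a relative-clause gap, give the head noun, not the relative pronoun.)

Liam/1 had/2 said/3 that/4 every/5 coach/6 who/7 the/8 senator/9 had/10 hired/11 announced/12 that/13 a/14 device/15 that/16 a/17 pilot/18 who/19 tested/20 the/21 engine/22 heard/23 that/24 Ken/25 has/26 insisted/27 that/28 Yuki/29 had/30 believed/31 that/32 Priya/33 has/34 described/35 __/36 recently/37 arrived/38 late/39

The gap at 36 is the object of "described", inside a relative clause.
The relative pronoun is "that" (word 16); it is bound by the head noun immediately before it.
Its filler is the head noun "device", at word 15.

15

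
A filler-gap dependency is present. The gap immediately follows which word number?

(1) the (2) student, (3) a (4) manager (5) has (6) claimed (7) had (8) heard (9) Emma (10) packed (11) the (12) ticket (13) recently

6

The displaced element is "the student" (word 2).
It is linked across 1 clause boundary (Ø).
It functions as the subject of "heard", so the gap sits immediately after word 6 ("claimed").
Base order: A manager has claimed the student had heard Emma packed the ticket recently.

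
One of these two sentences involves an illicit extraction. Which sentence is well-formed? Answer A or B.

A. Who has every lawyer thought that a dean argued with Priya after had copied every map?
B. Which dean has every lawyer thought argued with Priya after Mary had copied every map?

In A, the wh-phrase is extracted from inside an adjunct island (introduced by "after"), which blocks movement.
In B, the extraction path crosses only that-complement boundaries, which are transparent.
So B is grammatical.

B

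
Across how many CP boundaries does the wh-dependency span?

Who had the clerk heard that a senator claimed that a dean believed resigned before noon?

3

"who" is extracted from the subject of "resigned".
Boundaries crossed, outermost first: [that], [that], [Ø] — 3 in total.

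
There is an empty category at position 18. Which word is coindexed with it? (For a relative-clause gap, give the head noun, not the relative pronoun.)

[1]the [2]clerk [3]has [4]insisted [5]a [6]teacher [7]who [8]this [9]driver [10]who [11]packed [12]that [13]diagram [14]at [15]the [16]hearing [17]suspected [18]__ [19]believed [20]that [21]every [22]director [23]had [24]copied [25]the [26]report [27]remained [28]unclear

6

The gap at 18 is the subject of "believed", inside a relative clause.
The relative pronoun is "who" (word 7); it is bound by the head noun immediately before it.
Its filler is the head noun "teacher", at word 6.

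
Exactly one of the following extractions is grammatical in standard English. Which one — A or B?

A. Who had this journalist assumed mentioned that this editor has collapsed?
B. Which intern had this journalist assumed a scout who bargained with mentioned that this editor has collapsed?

A

In B, the wh-phrase is extracted from inside a complex-NP island (relative clause) (introduced by "who"), which blocks movement.
In A, the extraction path crosses only that-complement boundaries, which are transparent.
So A is grammatical.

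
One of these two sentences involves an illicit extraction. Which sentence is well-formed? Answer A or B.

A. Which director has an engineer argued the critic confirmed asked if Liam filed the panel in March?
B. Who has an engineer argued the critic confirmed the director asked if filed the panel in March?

A

In B, the wh-phrase is extracted from inside a wh-island (introduced by "if"), which blocks movement.
In A, the extraction path crosses only that-complement boundaries, which are transparent.
So A is grammatical.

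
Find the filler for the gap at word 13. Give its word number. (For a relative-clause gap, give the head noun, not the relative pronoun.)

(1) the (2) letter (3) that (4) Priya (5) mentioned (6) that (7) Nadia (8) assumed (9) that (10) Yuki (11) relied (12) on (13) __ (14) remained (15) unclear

2

The gap at 13 is the prepositional object of "relied", inside a relative clause.
The relative pronoun is "that" (word 3); it is bound by the head noun immediately before it.
Its filler is the head noun "letter", at word 2.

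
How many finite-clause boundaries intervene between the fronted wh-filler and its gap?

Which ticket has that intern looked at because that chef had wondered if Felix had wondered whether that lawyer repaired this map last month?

"which ticket" originates inside the matrix clause — no clause boundary is crossed.

0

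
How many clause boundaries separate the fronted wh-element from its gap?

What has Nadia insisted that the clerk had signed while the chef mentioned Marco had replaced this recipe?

"what" is extracted from the object of "signed".
Boundaries crossed, outermost first: [that] — 1 in total.

1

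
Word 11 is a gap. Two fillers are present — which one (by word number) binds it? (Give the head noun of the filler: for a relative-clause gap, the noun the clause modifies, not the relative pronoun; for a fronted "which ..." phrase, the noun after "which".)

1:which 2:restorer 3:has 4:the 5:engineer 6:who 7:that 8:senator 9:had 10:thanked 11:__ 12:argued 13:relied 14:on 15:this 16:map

The marked gap is inside the relative clause, the direct object of "thanked".
Its filler is the head noun "engineer" (via "who"), at word 5.
(The other dependency links word 2 to a gap after word 12.)

5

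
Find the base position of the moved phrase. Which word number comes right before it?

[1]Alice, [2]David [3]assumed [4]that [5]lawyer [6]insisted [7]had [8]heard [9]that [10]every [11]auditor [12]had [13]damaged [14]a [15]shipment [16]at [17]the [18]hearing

The displaced element is "Alice" (word 1).
It is linked across 2 clause boundaries (Ø → Ø).
It functions as the subject of "heard", so the gap sits immediately after word 6 ("insisted").
Base order: David assumed that lawyer insisted that Alice had heard that every auditor had damaged a shipment at the hearing.

6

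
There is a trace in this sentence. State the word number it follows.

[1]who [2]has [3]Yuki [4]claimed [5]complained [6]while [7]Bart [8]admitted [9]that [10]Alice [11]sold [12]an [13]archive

4

The displaced element is "who" (word 1).
It is linked across 1 clause boundary (Ø).
It functions as the subject of "complained", so the gap sits immediately after word 4 ("claimed").
Base order: Yuki has claimed who complained while Bart admitted that Alice sold an archive.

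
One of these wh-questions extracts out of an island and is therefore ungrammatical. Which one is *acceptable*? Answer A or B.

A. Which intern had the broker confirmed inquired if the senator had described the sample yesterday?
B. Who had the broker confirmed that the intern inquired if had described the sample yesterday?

In B, the wh-phrase is extracted from inside a wh-island (introduced by "if"), which blocks movement.
In A, the extraction path crosses only that-complement boundaries, which are transparent.
So A is grammatical.

A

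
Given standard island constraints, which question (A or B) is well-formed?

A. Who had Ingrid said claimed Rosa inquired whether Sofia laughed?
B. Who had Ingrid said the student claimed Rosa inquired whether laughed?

In B, the wh-phrase is extracted from inside a wh-island (introduced by "whether"), which blocks movement.
In A, the extraction path crosses only that-complement boundaries, which are transparent.
So A is grammatical.

A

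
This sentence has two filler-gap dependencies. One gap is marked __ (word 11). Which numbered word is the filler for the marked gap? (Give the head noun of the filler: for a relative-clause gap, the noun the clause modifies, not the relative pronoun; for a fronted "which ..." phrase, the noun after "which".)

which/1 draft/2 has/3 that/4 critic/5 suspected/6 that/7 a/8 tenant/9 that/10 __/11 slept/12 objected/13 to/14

9

The marked gap is inside the relative clause, the subject of "slept".
Its filler is the head noun "tenant" (via "that"), at word 9.
(The other dependency links word 2 to a gap after word 14.)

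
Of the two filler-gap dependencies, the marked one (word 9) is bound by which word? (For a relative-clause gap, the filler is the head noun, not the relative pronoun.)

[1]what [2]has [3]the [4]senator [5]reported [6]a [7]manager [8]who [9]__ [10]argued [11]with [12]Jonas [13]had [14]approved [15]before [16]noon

The marked gap is inside the relative clause, the subject of "argued".
Its filler is the head noun "manager" (via "who"), at word 7.
(The other dependency links word 1 to a gap after word 14.)

7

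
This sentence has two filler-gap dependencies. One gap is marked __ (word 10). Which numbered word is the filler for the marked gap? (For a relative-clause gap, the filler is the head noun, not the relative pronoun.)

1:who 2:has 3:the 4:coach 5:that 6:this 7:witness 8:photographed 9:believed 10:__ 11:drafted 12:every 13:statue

1

The marked gap is the subject of "drafted".
Its filler is the fronted wh-phrase "who", at word 1.
(The other dependency links word 4 to a gap after word 8.)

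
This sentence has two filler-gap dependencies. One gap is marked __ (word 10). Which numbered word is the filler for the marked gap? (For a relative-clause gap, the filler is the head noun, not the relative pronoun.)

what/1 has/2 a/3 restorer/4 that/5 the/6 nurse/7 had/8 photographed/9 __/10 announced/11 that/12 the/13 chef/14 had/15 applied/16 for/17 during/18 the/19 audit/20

The marked gap is inside the relative clause, the direct object of "photographed".
Its filler is the head noun "restorer" (via "that"), at word 4.
(The other dependency links word 1 to a gap after word 17.)

4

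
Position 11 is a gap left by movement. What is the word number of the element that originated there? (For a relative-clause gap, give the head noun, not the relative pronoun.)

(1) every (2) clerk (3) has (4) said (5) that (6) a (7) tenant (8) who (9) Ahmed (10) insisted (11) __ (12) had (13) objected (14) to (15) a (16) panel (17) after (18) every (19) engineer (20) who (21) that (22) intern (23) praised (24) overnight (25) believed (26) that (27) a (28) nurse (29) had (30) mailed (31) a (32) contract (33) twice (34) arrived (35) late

7

The gap at 11 is the subject of "objected", inside a relative clause.
The relative pronoun is "who" (word 8); it is bound by the head noun immediately before it.
Its filler is the head noun "tenant", at word 7.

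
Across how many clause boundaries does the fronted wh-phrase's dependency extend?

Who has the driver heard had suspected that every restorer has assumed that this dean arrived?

1

"who" is extracted from the subject of "suspected".
Boundaries crossed, outermost first: [Ø] — 1 in total.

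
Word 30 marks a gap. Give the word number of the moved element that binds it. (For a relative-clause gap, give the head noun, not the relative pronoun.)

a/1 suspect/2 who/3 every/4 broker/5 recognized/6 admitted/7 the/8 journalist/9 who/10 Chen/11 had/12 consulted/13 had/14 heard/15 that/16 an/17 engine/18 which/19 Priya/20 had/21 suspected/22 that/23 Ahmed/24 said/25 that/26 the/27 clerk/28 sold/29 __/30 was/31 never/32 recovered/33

18

The gap at 30 is the object of "sold", inside a relative clause.
The relative pronoun is "which" (word 19); it is bound by the head noun immediately before it.
Its filler is the head noun "engine", at word 18.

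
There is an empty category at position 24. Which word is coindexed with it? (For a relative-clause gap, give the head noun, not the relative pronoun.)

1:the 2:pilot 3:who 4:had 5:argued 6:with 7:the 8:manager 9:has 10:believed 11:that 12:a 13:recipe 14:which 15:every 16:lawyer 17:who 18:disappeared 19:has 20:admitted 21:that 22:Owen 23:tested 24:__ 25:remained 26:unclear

13

The gap at 24 is the object of "tested", inside a relative clause.
The relative pronoun is "which" (word 14); it is bound by the head noun immediately before it.
Its filler is the head noun "recipe", at word 13.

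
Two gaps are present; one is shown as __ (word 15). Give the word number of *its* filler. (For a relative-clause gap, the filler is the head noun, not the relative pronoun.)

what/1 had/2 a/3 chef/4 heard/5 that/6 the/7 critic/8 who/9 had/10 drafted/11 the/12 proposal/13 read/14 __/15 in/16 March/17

The marked gap is the direct object of "read".
Its filler is the fronted wh-phrase "what", at word 1.
(The other dependency links word 8 to a gap after word 9.)

1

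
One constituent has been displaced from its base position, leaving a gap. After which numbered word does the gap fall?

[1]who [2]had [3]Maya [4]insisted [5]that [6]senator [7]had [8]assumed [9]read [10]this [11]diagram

The displaced element is "who" (word 1).
It is linked across 2 clause boundaries (Ø → Ø).
It functions as the subject of "read", so the gap sits immediately after word 8 ("assumed").
Base order: Maya had insisted that senator had assumed who read this diagram.

8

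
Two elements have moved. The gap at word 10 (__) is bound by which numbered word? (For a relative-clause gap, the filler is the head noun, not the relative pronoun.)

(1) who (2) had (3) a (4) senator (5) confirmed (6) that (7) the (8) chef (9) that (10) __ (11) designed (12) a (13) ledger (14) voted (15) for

The marked gap is inside the relative clause, the subject of "designed".
Its filler is the head noun "chef" (via "that"), at word 8.
(The other dependency links word 1 to a gap after word 15.)

8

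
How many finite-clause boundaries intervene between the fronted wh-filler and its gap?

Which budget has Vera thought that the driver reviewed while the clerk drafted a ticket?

"which budget" is extracted from the object of "reviewed".
Boundaries crossed, outermost first: [that] — 1 in total.

1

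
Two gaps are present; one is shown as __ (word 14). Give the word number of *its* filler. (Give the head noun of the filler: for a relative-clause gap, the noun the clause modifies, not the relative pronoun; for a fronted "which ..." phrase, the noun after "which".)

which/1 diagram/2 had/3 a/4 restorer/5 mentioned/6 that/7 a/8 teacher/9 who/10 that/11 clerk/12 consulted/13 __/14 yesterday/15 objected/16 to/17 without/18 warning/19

9

The marked gap is inside the relative clause, the direct object of "consulted".
Its filler is the head noun "teacher" (via "who"), at word 9.
(The other dependency links word 2 to a gap after word 17.)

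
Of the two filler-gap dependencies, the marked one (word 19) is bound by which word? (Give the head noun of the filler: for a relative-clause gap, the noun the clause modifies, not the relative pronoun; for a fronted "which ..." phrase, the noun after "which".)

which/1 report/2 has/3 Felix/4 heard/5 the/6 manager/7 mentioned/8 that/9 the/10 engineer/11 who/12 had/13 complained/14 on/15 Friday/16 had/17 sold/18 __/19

2

The marked gap is the direct object of "sold".
Its filler is the fronted wh-phrase "which report", at word 2.
(The other dependency links word 11 to a gap after word 12.)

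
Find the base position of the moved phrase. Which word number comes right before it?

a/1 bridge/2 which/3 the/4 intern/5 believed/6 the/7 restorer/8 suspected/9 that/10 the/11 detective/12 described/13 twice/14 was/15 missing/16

13

The displaced element is "a bridge" (word 2).
It is linked across 2 clause boundaries (Ø → that).
It functions as the direct object of "described", so the gap sits immediately after word 13 ("described").
Base order: The intern believed the restorer suspected that the detective described a bridge twice.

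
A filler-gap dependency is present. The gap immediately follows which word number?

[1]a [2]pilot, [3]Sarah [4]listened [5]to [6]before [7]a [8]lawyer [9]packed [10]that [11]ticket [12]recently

The displaced element is "a pilot" (word 2).
It functions as the object of the preposition "to" of "listened", so the gap sits immediately after word 5 ("to").
Base order: Sarah listened to a pilot before a lawyer packed that ticket recently.

5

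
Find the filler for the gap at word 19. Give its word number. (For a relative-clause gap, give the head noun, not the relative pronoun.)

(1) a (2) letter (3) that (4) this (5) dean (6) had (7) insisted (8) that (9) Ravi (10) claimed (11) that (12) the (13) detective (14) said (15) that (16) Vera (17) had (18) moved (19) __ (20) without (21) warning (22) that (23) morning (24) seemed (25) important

The gap at 19 is the object of "moved", inside a relative clause.
The relative pronoun is "that" (word 3); it is bound by the head noun immediately before it.
Its filler is the head noun "letter", at word 2.

2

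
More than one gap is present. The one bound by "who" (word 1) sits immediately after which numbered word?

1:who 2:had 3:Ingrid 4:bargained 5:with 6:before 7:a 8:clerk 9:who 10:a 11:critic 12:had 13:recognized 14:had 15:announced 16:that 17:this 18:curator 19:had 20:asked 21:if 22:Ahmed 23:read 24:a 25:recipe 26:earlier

The displaced element is "who" (word 1).
It functions as the object of the preposition "with" of "bargained", so the gap sits immediately after word 5 ("with").
Base order: Ingrid had bargained with who before a clerk who a critic had recognized had announced that this curator had asked if Ahmed read a recipe earlier.

5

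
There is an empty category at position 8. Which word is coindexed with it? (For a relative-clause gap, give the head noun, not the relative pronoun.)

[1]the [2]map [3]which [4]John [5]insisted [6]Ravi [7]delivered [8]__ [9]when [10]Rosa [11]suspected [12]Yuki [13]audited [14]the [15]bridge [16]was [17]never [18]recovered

The gap at 8 is the object of "delivered", inside a relative clause.
The relative pronoun is "which" (word 3); it is bound by the head noun immediately before it.
Its filler is the head noun "map", at word 2.

2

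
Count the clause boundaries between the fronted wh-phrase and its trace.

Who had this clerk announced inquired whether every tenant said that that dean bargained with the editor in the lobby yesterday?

1

"who" is extracted from the subject of "inquired".
Boundaries crossed, outermost first: [Ø] — 1 in total.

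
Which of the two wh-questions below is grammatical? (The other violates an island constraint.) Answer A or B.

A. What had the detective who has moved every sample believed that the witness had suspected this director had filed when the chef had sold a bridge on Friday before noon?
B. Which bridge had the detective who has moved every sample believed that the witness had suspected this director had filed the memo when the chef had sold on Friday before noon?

A

In B, the wh-phrase is extracted from inside an adjunct island (introduced by "when"), which blocks movement.
In A, the extraction path crosses only that-complement boundaries, which are transparent.
So A is grammatical.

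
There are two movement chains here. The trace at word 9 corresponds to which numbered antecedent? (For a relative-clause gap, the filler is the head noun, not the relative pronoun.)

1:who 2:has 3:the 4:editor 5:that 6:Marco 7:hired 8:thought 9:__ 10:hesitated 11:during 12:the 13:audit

The marked gap is the subject of "hesitated".
Its filler is the fronted wh-phrase "who", at word 1.
(The other dependency links word 4 to a gap after word 7.)

1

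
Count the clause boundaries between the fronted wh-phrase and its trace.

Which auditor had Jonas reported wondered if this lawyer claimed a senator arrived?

1

"which auditor" is extracted from the subject of "wondered".
Boundaries crossed, outermost first: [Ø] — 1 in total.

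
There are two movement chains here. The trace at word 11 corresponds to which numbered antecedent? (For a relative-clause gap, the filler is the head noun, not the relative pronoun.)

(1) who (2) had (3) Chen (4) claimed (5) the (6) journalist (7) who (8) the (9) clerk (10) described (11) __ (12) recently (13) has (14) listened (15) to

6

The marked gap is inside the relative clause, the direct object of "described".
Its filler is the head noun "journalist" (via "who"), at word 6.
(The other dependency links word 1 to a gap after word 15.)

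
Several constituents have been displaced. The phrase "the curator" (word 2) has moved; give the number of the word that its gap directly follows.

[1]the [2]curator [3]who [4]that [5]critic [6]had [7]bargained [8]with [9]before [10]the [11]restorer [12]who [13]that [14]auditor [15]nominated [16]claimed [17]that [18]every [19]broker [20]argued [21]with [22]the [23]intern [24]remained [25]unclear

8

The displaced element is "the curator" (word 2).
It functions as the object of the preposition "with" of "bargained", so the gap sits immediately after word 8 ("with").
Base order: That critic had bargained with the curator before the restorer who that auditor nominated claimed that every broker argued with the intern.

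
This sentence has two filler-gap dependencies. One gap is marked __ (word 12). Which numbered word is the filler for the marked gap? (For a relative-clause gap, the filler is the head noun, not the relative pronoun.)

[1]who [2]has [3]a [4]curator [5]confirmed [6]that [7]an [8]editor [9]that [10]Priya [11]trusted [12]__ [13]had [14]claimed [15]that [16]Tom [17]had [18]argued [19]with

The marked gap is inside the relative clause, the direct object of "trusted".
Its filler is the head noun "editor" (via "that"), at word 8.
(The other dependency links word 1 to a gap after word 19.)

8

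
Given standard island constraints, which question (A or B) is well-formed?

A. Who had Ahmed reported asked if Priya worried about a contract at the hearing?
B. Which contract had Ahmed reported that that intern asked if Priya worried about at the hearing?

In B, the wh-phrase is extracted from inside a wh-island (introduced by "if"), which blocks movement.
In A, the extraction path crosses only that-complement boundaries, which are transparent.
So A is grammatical.

A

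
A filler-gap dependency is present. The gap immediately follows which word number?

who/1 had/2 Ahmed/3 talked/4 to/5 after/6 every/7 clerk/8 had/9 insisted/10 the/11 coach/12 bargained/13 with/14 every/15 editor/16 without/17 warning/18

5

The displaced element is "who" (word 1).
It functions as the object of the preposition "to" of "talked", so the gap sits immediately after word 5 ("to").
Base order: Ahmed had talked to who after every clerk had insisted the coach bargained with every editor without warning.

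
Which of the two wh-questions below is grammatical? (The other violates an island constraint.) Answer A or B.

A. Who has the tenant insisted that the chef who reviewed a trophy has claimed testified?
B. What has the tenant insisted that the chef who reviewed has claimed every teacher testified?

In B, the wh-phrase is extracted from inside a complex-NP island (relative clause) (introduced by "who"), which blocks movement.
In A, the extraction path crosses only that-complement boundaries, which are transparent.
So A is grammatical.

A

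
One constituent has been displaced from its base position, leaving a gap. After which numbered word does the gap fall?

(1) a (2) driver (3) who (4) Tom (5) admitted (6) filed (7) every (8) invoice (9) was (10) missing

5

The displaced element is "a driver" (word 2).
It is linked across 1 clause boundary (Ø).
It functions as the subject of "filed", so the gap sits immediately after word 5 ("admitted").
Base order: Tom admitted that a driver filed every invoice.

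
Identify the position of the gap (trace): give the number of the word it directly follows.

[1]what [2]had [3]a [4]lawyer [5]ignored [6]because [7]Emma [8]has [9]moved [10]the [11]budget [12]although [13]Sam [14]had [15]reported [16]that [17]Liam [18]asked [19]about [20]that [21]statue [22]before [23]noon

The displaced element is "what" (word 1).
It functions as the direct object of "ignored", so the gap sits immediately after word 5 ("ignored").
Base order: A lawyer had ignored what because Emma has moved the budget although Sam had reported that Liam asked about that statue before noon.

5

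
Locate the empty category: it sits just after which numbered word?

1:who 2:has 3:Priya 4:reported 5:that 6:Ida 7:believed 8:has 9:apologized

The displaced element is "who" (word 1).
It is linked across 2 clause boundaries (that → Ø).
It functions as the subject of "apologized", so the gap sits immediately after word 7 ("believed").
Base order: Priya has reported that Ida believed that who has apologized.

7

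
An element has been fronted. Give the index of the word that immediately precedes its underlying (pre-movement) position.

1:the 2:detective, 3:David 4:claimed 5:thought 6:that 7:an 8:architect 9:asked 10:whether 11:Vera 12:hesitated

4

The displaced element is "the detective" (word 2).
It is linked across 1 clause boundary (Ø).
It functions as the subject of "thought", so the gap sits immediately after word 4 ("claimed").
Base order: David claimed the detective thought that an architect asked whether Vera hesitated.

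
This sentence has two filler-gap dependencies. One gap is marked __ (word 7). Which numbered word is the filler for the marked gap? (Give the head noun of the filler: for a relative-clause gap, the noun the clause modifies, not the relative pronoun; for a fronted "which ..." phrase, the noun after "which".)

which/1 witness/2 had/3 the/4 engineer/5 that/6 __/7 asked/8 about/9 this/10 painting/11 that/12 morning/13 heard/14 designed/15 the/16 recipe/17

5

The marked gap is inside the relative clause, the subject of "asked".
Its filler is the head noun "engineer" (via "that"), at word 5.
(The other dependency links word 2 to a gap after word 14.)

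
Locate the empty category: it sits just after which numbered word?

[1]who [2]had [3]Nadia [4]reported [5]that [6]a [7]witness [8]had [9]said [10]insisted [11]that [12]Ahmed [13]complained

9

The displaced element is "who" (word 1).
It is linked across 2 clause boundaries (that → Ø).
It functions as the subject of "insisted", so the gap sits immediately after word 9 ("said").
Base order: Nadia had reported that a witness had said who insisted that Ahmed complained.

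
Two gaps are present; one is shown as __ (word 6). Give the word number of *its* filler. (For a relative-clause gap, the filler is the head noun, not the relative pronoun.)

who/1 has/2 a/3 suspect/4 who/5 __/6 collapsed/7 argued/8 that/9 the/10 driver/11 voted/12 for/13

The marked gap is inside the relative clause, the subject of "collapsed".
Its filler is the head noun "suspect" (via "who"), at word 4.
(The other dependency links word 1 to a gap after word 13.)

4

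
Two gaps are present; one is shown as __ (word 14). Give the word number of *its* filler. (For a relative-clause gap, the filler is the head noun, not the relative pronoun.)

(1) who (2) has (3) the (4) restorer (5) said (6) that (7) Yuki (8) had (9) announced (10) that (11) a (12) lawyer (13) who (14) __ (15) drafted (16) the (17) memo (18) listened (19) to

The marked gap is inside the relative clause, the subject of "drafted".
Its filler is the head noun "lawyer" (via "who"), at word 12.
(The other dependency links word 1 to a gap after word 19.)

12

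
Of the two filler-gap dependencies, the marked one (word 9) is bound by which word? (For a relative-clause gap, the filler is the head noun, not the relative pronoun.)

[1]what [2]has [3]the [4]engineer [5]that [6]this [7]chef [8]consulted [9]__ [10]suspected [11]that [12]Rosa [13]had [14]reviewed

The marked gap is inside the relative clause, the direct object of "consulted".
Its filler is the head noun "engineer" (via "that"), at word 4.
(The other dependency links word 1 to a gap after word 14.)

4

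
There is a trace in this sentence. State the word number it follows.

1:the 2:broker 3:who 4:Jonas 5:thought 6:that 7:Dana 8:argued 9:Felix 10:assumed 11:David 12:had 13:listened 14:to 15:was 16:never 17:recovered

14

The displaced element is "the broker" (word 2).
It is linked across 3 clause boundaries (that → Ø → Ø).
It functions as the object of the preposition "to" of "listened", so the gap sits immediately after word 14 ("to").
Base order: Jonas thought that Dana argued Felix assumed David had listened to the broker.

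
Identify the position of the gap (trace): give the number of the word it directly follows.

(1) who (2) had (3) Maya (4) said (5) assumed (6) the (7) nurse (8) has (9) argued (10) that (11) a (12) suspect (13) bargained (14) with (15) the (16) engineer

4

The displaced element is "who" (word 1).
It is linked across 1 clause boundary (Ø).
It functions as the subject of "assumed", so the gap sits immediately after word 4 ("said").
Base order: Maya had said that who assumed the nurse has argued that a suspect bargained with the engineer.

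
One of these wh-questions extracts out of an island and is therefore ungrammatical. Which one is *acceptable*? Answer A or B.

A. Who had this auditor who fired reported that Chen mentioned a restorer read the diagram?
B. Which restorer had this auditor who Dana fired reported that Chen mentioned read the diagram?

In A, the wh-phrase is extracted from inside a complex-NP island (relative clause) (introduced by "who"), which blocks movement.
In B, the extraction path crosses only that-complement boundaries, which are transparent.
So B is grammatical.

B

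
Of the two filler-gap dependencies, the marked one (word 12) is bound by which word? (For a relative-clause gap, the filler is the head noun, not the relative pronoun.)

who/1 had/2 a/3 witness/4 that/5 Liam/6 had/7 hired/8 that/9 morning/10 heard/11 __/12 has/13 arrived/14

1

The marked gap is the subject of "arrived".
Its filler is the fronted wh-phrase "who", at word 1.
(The other dependency links word 4 to a gap after word 8.)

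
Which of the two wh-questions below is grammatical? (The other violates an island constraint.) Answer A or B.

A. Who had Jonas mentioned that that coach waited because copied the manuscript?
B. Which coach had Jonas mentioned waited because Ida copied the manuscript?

In A, the wh-phrase is extracted from inside an adjunct island (introduced by "because"), which blocks movement.
In B, the extraction path crosses only that-complement boundaries, which are transparent.
So B is grammatical.

B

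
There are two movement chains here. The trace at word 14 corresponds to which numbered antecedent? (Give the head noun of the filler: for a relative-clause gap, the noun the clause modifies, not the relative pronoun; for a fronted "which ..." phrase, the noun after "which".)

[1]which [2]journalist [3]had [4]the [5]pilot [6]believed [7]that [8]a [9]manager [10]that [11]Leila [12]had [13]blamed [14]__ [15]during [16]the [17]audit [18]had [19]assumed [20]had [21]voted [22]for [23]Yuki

9

The marked gap is inside the relative clause, the direct object of "blamed".
Its filler is the head noun "manager" (via "that"), at word 9.
(The other dependency links word 2 to a gap after word 19.)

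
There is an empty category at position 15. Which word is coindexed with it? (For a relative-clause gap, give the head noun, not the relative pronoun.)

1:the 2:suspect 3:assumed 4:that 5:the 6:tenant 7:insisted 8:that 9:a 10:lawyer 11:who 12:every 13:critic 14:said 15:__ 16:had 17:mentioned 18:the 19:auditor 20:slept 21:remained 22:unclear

10

The gap at 15 is the subject of "mentioned", inside a relative clause.
The relative pronoun is "who" (word 11); it is bound by the head noun immediately before it.
Its filler is the head noun "lawyer", at word 10.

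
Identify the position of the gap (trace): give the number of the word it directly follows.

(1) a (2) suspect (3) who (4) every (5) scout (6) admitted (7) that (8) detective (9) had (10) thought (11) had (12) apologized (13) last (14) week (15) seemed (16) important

10

The displaced element is "a suspect" (word 2).
It is linked across 2 clause boundaries (Ø → Ø).
It functions as the subject of "apologized", so the gap sits immediately after word 10 ("thought").
Base order: Every scout admitted that detective had thought that a suspect had apologized last week.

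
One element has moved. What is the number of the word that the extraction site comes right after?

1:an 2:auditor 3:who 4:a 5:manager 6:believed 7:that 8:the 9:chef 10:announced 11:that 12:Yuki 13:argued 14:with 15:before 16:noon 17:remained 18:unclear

The displaced element is "an auditor" (word 2).
It is linked across 2 clause boundaries (that → that).
It functions as the object of the preposition "with" of "argued", so the gap sits immediately after word 14 ("with").
Base order: A manager believed that the chef announced that Yuki argued with an auditor before noon.

14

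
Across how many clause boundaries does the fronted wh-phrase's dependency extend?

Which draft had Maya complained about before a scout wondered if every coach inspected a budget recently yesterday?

"which draft" originates inside the matrix clause — no clause boundary is crossed.

0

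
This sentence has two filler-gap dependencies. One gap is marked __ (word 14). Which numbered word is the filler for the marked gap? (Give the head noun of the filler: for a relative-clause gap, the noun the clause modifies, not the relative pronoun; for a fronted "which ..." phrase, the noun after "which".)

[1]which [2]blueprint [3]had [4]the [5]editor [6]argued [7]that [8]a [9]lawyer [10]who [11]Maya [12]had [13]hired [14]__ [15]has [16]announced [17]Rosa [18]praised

The marked gap is inside the relative clause, the direct object of "hired".
Its filler is the head noun "lawyer" (via "who"), at word 9.
(The other dependency links word 2 to a gap after word 18.)

9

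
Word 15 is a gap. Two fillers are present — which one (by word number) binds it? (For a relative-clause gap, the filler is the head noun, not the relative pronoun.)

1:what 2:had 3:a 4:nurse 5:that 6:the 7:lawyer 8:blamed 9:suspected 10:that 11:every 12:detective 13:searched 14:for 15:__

The marked gap is the object of the preposition "for" of "searched".
Its filler is the fronted wh-phrase "what", at word 1.
(The other dependency links word 4 to a gap after word 8.)

1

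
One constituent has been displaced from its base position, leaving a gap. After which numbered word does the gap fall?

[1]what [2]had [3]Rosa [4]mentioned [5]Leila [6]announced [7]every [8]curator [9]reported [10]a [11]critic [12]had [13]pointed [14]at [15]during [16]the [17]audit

The displaced element is "what" (word 1).
It is linked across 3 clause boundaries (Ø → Ø → Ø).
It functions as the object of the preposition "at" of "pointed", so the gap sits immediately after word 14 ("at").
Base order: Rosa had mentioned Leila announced every curator reported a critic had pointed at what during the audit.

14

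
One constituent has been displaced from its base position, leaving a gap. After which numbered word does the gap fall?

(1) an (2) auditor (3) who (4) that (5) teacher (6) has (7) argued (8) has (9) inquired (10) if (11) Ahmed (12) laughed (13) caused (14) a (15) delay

The displaced element is "an auditor" (word 2).
It is linked across 1 clause boundary (Ø).
It functions as the subject of "inquired", so the gap sits immediately after word 7 ("argued").
Base order: That teacher has argued that an auditor has inquired if Ahmed laughed.

7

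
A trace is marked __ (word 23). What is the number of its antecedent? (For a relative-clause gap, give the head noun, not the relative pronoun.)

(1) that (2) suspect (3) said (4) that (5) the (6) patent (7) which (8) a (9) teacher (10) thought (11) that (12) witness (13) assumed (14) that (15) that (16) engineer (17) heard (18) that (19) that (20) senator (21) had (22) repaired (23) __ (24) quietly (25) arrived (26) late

6

The gap at 23 is the object of "repaired", inside a relative clause.
The relative pronoun is "which" (word 7); it is bound by the head noun immediately before it.
Its filler is the head noun "patent", at word 6.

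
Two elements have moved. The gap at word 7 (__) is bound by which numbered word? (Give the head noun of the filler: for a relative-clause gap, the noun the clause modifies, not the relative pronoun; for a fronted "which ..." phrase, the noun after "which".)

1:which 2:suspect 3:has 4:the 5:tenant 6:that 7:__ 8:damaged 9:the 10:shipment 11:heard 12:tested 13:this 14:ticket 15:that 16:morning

The marked gap is inside the relative clause, the subject of "damaged".
Its filler is the head noun "tenant" (via "that"), at word 5.
(The other dependency links word 2 to a gap after word 11.)

5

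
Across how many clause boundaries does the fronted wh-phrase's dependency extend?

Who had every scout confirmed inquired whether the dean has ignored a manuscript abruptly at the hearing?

1

"who" is extracted from the subject of "inquired".
Boundaries crossed, outermost first: [Ø] — 1 in total.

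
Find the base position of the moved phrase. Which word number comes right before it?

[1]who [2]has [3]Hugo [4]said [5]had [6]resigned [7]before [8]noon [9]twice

4

The displaced element is "who" (word 1).
It is linked across 1 clause boundary (Ø).
It functions as the subject of "resigned", so the gap sits immediately after word 4 ("said").
Base order: Hugo has said that who had resigned before noon twice.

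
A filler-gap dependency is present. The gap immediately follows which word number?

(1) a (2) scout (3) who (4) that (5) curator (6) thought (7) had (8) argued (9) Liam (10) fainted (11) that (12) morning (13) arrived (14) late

The displaced element is "a scout" (word 2).
It is linked across 1 clause boundary (Ø).
It functions as the subject of "argued", so the gap sits immediately after word 6 ("thought").
Base order: That curator thought that a scout had argued Liam fainted that morning.

6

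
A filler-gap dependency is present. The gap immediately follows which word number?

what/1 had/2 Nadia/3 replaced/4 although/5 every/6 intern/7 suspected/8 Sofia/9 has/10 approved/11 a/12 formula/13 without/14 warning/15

4

The displaced element is "what" (word 1).
It functions as the direct object of "replaced", so the gap sits immediately after word 4 ("replaced").
Base order: Nadia had replaced what although every intern suspected Sofia has approved a formula without warning.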